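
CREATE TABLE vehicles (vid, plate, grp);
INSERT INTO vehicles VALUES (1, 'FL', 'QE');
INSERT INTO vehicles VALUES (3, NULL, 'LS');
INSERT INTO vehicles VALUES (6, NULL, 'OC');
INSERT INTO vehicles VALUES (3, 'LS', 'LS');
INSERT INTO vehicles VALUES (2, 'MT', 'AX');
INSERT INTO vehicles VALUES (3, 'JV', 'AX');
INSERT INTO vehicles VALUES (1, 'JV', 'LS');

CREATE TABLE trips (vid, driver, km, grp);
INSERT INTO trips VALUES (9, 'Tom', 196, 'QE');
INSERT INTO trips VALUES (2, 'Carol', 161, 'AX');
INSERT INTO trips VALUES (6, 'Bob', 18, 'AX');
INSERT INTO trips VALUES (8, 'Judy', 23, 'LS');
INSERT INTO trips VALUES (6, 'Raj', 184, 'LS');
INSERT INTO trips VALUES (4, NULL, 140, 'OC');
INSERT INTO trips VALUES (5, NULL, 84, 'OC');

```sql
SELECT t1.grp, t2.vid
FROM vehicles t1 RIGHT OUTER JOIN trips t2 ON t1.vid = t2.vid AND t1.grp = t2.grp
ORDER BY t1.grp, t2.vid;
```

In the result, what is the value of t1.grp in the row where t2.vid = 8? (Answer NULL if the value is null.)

RIGHT JOIN keeps every row from `trips`; unmatched rows get NULL for `vehicles`'s columns.
Matching on t1.vid = t2.vid AND t1.grp = t2.grp.
Matched pairs: 1; unmatched t2 rows kept: 6.

NULL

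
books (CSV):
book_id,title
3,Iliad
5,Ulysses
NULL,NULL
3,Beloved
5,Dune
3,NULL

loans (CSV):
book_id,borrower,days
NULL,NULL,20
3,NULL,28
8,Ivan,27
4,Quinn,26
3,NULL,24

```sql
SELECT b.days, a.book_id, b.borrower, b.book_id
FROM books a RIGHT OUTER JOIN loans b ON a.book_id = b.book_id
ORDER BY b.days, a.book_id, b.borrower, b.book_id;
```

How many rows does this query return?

9

RIGHT JOIN keeps every row from `loans`; unmatched rows get NULL for `books`'s columns.
Matching on a.book_id = b.book_id. A NULL in a compared column never satisfies the condition.
- a[0] book_id=3 → 2 match(es) in b → 2 row(s).
- a[1] book_id=5 → no match.
- a[2] book_id=NULL → no match.
- a[3] book_id=3 → 2 match(es) in b → 2 row(s).
- a[4] book_id=5 → no match.
- a[5] book_id=3 → 2 match(es) in b → 2 row(s).
- 3 b row(s) had no a match → kept, a columns NULL.
Total: 6 matched + 3 padded = 9 rows.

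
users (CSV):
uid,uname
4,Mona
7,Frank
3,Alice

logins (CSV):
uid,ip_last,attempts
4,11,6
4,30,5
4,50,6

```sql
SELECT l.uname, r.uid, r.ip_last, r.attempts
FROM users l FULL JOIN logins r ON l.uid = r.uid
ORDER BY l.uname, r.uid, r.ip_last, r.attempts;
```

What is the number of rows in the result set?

FULL OUTER JOIN keeps every row from both sides; unmatched rows get NULL for the other side's columns.
Matching on l.uid = r.uid.
Matched pairs: 3; unmatched l rows kept: 2; unmatched r rows kept: 0.
Total: 3 matched + 2 padded = 5 rows.

5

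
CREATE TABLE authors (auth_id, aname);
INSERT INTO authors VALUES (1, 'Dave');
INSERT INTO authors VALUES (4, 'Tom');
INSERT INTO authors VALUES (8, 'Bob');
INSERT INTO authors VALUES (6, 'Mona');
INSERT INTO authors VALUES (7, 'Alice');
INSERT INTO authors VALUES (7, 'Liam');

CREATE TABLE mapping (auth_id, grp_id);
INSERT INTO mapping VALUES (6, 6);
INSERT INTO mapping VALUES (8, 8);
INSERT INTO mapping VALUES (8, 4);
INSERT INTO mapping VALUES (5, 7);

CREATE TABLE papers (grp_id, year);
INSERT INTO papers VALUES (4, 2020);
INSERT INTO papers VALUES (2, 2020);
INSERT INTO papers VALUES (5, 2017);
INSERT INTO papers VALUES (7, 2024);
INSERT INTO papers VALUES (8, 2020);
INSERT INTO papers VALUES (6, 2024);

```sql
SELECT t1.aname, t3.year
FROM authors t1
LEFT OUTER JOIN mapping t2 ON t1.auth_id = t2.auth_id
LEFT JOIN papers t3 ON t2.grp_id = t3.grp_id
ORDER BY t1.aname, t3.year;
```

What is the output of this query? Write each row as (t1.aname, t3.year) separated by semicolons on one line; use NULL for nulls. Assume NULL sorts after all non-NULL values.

Joins associate left-to-right: authors LEFT JOIN mapping on auth_id gives 7 intermediate row(s).
Then LEFT JOIN `papers t3` on grp_id: each of those 7 rows is kept; rows whose t2.grp_id has no match in t3 get NULL for t3's columns.

(Alice, NULL); (Bob, 2020); (Bob, 2020); (Dave, NULL); (Liam, NULL); (Mona, 2024); (Tom, NULL)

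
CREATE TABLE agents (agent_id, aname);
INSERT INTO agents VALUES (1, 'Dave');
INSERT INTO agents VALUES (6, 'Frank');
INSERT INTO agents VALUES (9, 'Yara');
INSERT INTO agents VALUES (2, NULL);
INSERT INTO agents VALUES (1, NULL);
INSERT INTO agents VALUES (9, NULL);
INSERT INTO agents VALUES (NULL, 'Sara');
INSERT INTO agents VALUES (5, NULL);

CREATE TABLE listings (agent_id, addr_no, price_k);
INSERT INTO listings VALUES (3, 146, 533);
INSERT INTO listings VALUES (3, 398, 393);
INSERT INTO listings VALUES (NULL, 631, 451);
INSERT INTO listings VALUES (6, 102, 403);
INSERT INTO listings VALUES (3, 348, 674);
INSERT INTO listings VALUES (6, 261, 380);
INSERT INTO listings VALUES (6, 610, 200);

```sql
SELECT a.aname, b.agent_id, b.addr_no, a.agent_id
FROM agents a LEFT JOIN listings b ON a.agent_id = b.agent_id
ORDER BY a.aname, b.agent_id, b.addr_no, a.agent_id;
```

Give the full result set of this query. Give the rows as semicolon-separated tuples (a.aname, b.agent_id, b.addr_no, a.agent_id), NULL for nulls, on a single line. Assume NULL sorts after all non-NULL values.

LEFT JOIN keeps every row from `agents`; unmatched rows get NULL for `listings`'s columns.
Matching on a.agent_id = b.agent_id. A NULL in a compared column never satisfies the condition.
- a row (agent_id=1): no match → kept, b columns NULL.
- a row (agent_id=6): matches 3 b row(s) → 3 output row(s).
- a row (agent_id=9): no match → kept, b columns NULL.
- a row (agent_id=2): no match → kept, b columns NULL.
- a row (agent_id=1): no match → kept, b columns NULL.
- a row (agent_id=9): no match → kept, b columns NULL.
- a row (agent_id=NULL): no match → kept, b columns NULL.
- a row (agent_id=5): no match → kept, b columns NULL.
After projecting and ordering:
a.aname | b.agent_id | b.addr_no | a.agent_id
Dave | NULL | NULL | 1
Frank | 6 | 102 | 6
Frank | 6 | 261 | 6
Frank | 6 | 610 | 6
Sara | NULL | NULL | NULL
Yara | NULL | NULL | 9
NULL | NULL | NULL | 1
NULL | NULL | NULL | 2
NULL | NULL | NULL | 5
NULL | NULL | NULL | 9

(Dave, NULL, NULL, 1); (Frank, 6, 102, 6); (Frank, 6, 261, 6); (Frank, 6, 610, 6); (Sara, NULL, NULL, NULL); (Yara, NULL, NULL, 9); (NULL, NULL, NULL, 1); (NULL, NULL, NULL, 2); (NULL, NULL, NULL, 5); (NULL, NULL, NULL, 9)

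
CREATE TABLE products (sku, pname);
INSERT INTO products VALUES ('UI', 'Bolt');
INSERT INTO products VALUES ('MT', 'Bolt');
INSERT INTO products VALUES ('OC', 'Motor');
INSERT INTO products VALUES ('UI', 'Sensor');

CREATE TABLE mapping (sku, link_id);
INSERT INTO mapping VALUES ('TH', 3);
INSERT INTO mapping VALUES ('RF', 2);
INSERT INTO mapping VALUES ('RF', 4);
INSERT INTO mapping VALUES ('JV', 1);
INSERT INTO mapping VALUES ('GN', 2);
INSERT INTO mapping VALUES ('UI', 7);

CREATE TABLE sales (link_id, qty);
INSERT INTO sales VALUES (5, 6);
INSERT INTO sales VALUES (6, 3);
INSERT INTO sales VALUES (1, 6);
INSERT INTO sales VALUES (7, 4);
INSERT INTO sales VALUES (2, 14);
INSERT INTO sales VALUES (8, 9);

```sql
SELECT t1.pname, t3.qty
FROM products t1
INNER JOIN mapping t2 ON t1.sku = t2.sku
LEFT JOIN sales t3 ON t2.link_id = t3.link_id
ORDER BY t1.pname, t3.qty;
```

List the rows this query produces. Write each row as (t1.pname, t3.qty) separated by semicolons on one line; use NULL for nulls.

Joins associate left-to-right: products INNER JOIN mapping on sku gives 2 intermediate row(s).
Then LEFT JOIN `sales t3` on link_id: each of those 2 rows is kept; rows whose t2.link_id has no match in t3 get NULL for t3's columns.

(Bolt, 4); (Sensor, 4)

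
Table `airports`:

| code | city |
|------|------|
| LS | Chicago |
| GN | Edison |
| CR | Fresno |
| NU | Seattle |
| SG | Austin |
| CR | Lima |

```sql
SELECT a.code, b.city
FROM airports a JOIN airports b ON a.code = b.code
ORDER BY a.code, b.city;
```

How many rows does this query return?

8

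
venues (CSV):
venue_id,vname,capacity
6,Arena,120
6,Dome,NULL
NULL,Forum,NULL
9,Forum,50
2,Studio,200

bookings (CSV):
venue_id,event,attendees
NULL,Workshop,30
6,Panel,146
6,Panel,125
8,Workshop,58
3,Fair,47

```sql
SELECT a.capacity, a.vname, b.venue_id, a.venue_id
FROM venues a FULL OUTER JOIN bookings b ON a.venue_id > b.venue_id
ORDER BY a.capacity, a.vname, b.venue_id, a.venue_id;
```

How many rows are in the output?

9

FULL OUTER JOIN keeps every row from both sides; unmatched rows get NULL for the other side's columns.
Matching on a.venue_id > b.venue_id. A NULL in a compared column never satisfies the condition.
- a row (venue_id=6): matches 1 b row(s) → 1 output row(s).
- a row (venue_id=6): matches 1 b row(s) → 1 output row(s).
- a row (venue_id=NULL): no match → kept, b columns NULL.
- a row (venue_id=9): matches 4 b row(s) → 4 output row(s).
- a row (venue_id=2): no match → kept, b columns NULL.
- plus 1 unmatched b row(s), each kept with NULL a columns.
Total: 6 matched + 3 padded = 9 rows.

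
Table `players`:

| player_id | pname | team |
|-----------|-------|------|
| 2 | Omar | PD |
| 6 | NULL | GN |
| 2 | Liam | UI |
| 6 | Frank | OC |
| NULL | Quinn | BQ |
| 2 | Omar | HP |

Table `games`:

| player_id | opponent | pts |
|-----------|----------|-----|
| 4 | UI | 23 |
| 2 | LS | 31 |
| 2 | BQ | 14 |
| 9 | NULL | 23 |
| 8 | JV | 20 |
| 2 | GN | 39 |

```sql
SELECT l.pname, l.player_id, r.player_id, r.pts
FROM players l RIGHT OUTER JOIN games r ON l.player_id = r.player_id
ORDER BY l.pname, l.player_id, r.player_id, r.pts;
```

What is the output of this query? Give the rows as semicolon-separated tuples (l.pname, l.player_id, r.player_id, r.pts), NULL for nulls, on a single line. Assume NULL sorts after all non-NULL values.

RIGHT JOIN keeps every row from `games`; unmatched rows get NULL for `players`'s columns.
Matching on l.player_id = r.player_id. A NULL in a compared column never satisfies the condition.
Matched pairs: 9; unmatched r rows kept: 3.

(Liam, 2, 2, 14); (Liam, 2, 2, 31); (Liam, 2, 2, 39); (Omar, 2, 2, 14); (Omar, 2, 2, 14); (Omar, 2, 2, 31); (Omar, 2, 2, 31); (Omar, 2, 2, 39); (Omar, 2, 2, 39); (NULL, NULL, 4, 23); (NULL, NULL, 8, 20); (NULL, NULL, 9, 23)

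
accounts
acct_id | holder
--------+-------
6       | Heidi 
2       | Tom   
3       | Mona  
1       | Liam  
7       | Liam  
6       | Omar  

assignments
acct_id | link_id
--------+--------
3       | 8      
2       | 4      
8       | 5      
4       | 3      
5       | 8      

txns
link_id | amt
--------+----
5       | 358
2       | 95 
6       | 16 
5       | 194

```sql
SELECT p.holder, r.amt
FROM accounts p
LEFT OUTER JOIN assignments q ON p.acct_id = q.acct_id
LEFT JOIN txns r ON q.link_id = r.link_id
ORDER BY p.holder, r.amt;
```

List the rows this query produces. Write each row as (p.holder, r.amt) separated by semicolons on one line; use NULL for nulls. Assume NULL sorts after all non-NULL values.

(Heidi, NULL); (Liam, NULL); (Liam, NULL); (Mona, NULL); (Omar, NULL); (Tom, NULL)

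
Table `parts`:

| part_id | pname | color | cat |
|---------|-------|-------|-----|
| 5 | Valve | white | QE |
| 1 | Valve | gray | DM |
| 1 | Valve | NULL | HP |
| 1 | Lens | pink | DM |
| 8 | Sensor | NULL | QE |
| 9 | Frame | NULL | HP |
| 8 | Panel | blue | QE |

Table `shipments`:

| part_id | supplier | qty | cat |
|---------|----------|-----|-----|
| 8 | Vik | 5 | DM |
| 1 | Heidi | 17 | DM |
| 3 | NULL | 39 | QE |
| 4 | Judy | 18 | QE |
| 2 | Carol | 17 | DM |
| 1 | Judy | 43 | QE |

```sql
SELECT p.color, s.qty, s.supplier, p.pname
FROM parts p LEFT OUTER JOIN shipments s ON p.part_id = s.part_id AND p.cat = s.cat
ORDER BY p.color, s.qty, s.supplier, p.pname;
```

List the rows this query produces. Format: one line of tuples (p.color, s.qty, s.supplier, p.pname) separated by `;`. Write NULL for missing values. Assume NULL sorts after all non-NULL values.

LEFT JOIN keeps every row from `parts`; unmatched rows get NULL for `shipments`'s columns.
Matching on p.part_id = s.part_id AND p.cat = s.cat.
- p[0] part_id=5, cat=QE → no match; kept with NULLs on the s side.
- p[1] part_id=1, cat=DM → 1 match(es) in s → 1 row(s).
- p[2] part_id=1, cat=HP → no match; kept with NULLs on the s side.
- p[3] part_id=1, cat=DM → 1 match(es) in s → 1 row(s).
- p[4] part_id=8, cat=QE → no match; kept with NULLs on the s side.
- p[5] part_id=9, cat=HP → no match; kept with NULLs on the s side.
- p[6] part_id=8, cat=QE → no match; kept with NULLs on the s side.
After projecting and ordering:
p.color | s.qty | s.supplier | p.pname
blue | NULL | NULL | Panel
gray | 17 | Heidi | Valve
pink | 17 | Heidi | Lens
white | NULL | NULL | Valve
NULL | NULL | NULL | Frame
NULL | NULL | NULL | Sensor
NULL | NULL | NULL | Valve

(blue, NULL, NULL, Panel); (gray, 17, Heidi, Valve); (pink, 17, Heidi, Lens); (white, NULL, NULL, Valve); (NULL, NULL, NULL, Frame); (NULL, NULL, NULL, Sensor); (NULL, NULL, NULL, Valve)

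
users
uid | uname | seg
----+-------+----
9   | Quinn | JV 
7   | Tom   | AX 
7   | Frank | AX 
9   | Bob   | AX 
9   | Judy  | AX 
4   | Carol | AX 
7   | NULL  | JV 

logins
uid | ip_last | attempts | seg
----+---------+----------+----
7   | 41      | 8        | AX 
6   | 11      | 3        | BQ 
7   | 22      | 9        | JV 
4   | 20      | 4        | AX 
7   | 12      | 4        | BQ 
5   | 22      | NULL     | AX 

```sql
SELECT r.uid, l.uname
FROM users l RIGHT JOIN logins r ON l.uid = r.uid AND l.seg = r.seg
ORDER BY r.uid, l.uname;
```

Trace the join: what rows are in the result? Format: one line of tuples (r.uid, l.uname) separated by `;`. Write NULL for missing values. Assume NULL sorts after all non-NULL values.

RIGHT JOIN keeps every row from `logins`; unmatched rows get NULL for `users`'s columns.
Matching on l.uid = r.uid AND l.seg = r.seg.
- uid=9, seg=JV: no matching r row.
- uid=7, seg=AX: 1 matching r row(s), so 1 row(s) emitted.
- uid=7, seg=AX: 1 matching r row(s), so 1 row(s) emitted.
- uid=9, seg=AX: no matching r row.
- uid=9, seg=AX: no matching r row.
- uid=4, seg=AX: 1 matching r row(s), so 1 row(s) emitted.
- uid=7, seg=JV: 1 matching r row(s), so 1 row(s) emitted.
- 3 row(s) from r found no l partner → padded with NULL.
After projecting and ordering:
r.uid | l.uname
4 | Carol
5 | NULL
6 | NULL
7 | Frank
7 | Tom
7 | NULL
7 | NULL

(4, Carol); (5, NULL); (6, NULL); (7, Frank); (7, Tom); (7, NULL); (7, NULL)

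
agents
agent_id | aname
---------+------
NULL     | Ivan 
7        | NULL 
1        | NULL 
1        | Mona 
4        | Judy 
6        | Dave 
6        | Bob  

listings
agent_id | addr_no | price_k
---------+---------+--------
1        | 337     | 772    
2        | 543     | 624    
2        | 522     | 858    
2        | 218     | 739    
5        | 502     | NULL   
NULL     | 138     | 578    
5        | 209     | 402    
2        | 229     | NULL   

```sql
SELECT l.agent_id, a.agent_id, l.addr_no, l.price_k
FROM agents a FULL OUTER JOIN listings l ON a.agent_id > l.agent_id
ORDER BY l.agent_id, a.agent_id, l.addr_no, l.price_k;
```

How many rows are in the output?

FULL OUTER JOIN keeps every row from both sides; unmatched rows get NULL for the other side's columns.
Matching on a.agent_id > l.agent_id. A NULL in a compared column never satisfies the condition.
- a (agent_id=NULL) has no partner → padded with NULL.
- a (agent_id=7) pairs with 7 row(s) of l.
- a (agent_id=1) has no partner → padded with NULL.
- a (agent_id=1) has no partner → padded with NULL.
- a (agent_id=4) pairs with 5 row(s) of l.
- a (agent_id=6) pairs with 7 row(s) of l.
- a (agent_id=6) pairs with 7 row(s) of l.
- 1 l row(s) had no a match → kept, a columns NULL.
Total: 26 matched + 4 padded = 30 rows.

30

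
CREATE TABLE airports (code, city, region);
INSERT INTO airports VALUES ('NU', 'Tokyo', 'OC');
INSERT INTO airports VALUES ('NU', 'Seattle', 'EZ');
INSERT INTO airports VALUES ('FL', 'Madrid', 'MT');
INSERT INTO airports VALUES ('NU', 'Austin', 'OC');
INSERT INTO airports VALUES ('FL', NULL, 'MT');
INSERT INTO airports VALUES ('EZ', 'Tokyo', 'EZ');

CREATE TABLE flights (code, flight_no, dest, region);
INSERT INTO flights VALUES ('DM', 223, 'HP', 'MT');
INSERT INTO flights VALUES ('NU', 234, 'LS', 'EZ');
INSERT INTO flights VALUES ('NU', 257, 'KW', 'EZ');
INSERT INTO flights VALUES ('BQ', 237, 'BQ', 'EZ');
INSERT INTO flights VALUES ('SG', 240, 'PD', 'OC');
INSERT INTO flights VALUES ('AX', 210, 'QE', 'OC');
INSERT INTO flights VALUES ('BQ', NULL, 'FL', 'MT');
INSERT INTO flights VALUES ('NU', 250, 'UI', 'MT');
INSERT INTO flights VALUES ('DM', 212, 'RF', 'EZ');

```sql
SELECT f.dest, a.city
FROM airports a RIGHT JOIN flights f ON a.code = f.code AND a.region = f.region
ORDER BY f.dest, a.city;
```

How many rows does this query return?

RIGHT JOIN keeps every row from `flights`; unmatched rows get NULL for `airports`'s columns.
Matching on a.code = f.code AND a.region = f.region.
- a row (code=NU, region=OC): no match.
- a row (code=NU, region=EZ): matches 2 f row(s) → 2 output row(s).
- a row (code=FL, region=MT): no match.
- a row (code=NU, region=OC): no match.
- a row (code=FL, region=MT): no match.
- a row (code=EZ, region=EZ): no match.
- 7 f row(s) had no a match → kept, a columns NULL.
Total: 2 matched + 7 padded = 9 rows.

9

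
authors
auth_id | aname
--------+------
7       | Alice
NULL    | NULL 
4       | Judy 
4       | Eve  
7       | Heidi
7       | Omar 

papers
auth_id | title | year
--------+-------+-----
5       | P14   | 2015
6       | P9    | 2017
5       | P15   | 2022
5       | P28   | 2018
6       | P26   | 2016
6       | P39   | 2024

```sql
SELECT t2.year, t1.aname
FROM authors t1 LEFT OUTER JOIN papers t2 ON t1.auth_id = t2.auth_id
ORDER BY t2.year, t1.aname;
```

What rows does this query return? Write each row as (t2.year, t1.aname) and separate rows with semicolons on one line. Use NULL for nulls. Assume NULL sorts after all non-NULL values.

(NULL, Alice); (NULL, Eve); (NULL, Heidi); (NULL, Judy); (NULL, Omar); (NULL, NULL)

LEFT JOIN keeps every row from `authors`; unmatched rows get NULL for `papers`'s columns.
Matching on t1.auth_id = t2.auth_id. A NULL in a compared column never satisfies the condition.
Matched pairs: 0; unmatched t1 rows kept: 6.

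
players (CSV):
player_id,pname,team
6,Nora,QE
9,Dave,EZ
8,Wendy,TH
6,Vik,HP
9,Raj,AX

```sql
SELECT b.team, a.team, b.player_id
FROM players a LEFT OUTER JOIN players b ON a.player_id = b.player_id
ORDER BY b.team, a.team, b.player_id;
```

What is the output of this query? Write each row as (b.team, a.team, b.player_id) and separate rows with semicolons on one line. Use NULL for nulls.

(AX, AX, 9); (AX, EZ, 9); (EZ, AX, 9); (EZ, EZ, 9); (HP, HP, 6); (HP, QE, 6); (QE, HP, 6); (QE, QE, 6); (TH, TH, 8)

LEFT JOIN keeps every row from `players a`; unmatched rows get NULL for `players b`'s columns.
Matching on a.player_id = b.player_id.
Matched pairs: 9; unmatched a rows kept: 0.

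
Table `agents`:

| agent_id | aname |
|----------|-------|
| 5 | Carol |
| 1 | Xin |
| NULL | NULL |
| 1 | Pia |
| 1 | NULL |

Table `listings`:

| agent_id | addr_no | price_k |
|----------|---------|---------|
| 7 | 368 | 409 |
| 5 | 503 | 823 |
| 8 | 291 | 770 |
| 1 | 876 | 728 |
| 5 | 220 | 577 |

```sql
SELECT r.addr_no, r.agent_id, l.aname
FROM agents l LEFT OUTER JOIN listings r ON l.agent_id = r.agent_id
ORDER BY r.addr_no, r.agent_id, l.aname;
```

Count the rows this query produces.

6

LEFT JOIN keeps every row from `agents`; unmatched rows get NULL for `listings`'s columns.
Matching on l.agent_id = r.agent_id. A NULL in a compared column never satisfies the condition.
- l (agent_id=5) pairs with 2 row(s) of r.
- l (agent_id=1) pairs with 1 row(s) of r.
- l (agent_id=NULL) has no partner → padded with NULL.
- l (agent_id=1) pairs with 1 row(s) of r.
- l (agent_id=1) pairs with 1 row(s) of r.
Total: 5 matched + 1 padded = 6 rows.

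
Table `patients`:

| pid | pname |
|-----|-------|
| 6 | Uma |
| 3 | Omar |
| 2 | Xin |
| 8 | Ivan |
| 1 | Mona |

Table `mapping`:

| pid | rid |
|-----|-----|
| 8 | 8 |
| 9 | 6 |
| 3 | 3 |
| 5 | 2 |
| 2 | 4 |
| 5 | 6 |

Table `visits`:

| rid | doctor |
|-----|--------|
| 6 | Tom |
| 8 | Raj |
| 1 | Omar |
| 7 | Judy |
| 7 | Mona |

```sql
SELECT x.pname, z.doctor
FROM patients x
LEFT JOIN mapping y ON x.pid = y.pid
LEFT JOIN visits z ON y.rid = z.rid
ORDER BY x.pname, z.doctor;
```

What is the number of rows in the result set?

5

Joins associate left-to-right: patients LEFT JOIN mapping on pid gives 5 intermediate row(s).
Then LEFT JOIN `visits z` on rid: each of those 5 rows is kept; rows whose y.rid has no match in z get NULL for z's columns.
Result: 5 row(s).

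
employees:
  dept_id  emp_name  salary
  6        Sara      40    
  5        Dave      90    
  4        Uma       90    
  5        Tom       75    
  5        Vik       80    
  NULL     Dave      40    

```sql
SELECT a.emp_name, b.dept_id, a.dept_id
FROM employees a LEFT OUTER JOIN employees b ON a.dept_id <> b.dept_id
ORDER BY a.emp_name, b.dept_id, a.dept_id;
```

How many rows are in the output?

15

LEFT JOIN keeps every row from `employees a`; unmatched rows get NULL for `employees b`'s columns.
Matching on a.dept_id <> b.dept_id. A NULL in a compared column never satisfies the condition.
- dept_id=6: 4 matching b row(s), so 4 row(s) emitted.
- dept_id=5: 2 matching b row(s), so 2 row(s) emitted.
- dept_id=4: 4 matching b row(s), so 4 row(s) emitted.
- dept_id=5: 2 matching b row(s), so 2 row(s) emitted.
- dept_id=5: 2 matching b row(s), so 2 row(s) emitted.
- dept_id=NULL: no b row matches, row kept with b columns NULL.
Total: 14 matched + 1 padded = 15 rows.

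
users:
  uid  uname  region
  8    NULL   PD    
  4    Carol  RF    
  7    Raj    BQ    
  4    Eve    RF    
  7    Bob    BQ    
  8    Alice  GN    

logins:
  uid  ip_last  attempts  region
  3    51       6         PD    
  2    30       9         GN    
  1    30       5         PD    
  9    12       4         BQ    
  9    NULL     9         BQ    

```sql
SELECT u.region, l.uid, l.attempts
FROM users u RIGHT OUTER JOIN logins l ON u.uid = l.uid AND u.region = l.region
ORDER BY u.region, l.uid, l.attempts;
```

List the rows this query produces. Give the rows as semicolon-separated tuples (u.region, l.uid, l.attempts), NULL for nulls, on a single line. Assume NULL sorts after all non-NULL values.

(NULL, 1, 5); (NULL, 2, 9); (NULL, 3, 6); (NULL, 9, 4); (NULL, 9, 9)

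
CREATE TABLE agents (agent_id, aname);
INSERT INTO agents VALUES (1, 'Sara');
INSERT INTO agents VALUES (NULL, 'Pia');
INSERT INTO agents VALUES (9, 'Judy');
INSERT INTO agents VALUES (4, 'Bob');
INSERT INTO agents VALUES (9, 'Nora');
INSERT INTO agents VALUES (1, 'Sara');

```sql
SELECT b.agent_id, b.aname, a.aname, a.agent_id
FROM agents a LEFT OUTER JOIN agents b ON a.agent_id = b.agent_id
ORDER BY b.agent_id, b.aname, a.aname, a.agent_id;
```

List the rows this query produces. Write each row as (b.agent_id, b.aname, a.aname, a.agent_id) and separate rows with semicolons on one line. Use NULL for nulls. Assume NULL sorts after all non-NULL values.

LEFT JOIN keeps every row from `agents a`; unmatched rows get NULL for `agents b`'s columns.
Matching on a.agent_id = b.agent_id. A NULL in a compared column never satisfies the condition.
- agent_id=1: 2 matching b row(s), so 2 row(s) emitted.
- agent_id=NULL: no b row matches, row kept with b columns NULL.
- agent_id=9: 2 matching b row(s), so 2 row(s) emitted.
- agent_id=4: 1 matching b row(s), so 1 row(s) emitted.
- agent_id=9: 2 matching b row(s), so 2 row(s) emitted.
- agent_id=1: 2 matching b row(s), so 2 row(s) emitted.
After projecting and ordering:
b.agent_id | b.aname | a.aname | a.agent_id
1 | Sara | Sara | 1
1 | Sara | Sara | 1
1 | Sara | Sara | 1
1 | Sara | Sara | 1
4 | Bob | Bob | 4
9 | Judy | Judy | 9
9 | Judy | Nora | 9
9 | Nora | Judy | 9
9 | Nora | Nora | 9
NULL | NULL | Pia | NULL

(1, Sara, Sara, 1); (1, Sara, Sara, 1); (1, Sara, Sara, 1); (1, Sara, Sara, 1); (4, Bob, Bob, 4); (9, Judy, Judy, 9); (9, Judy, Nora, 9); (9, Nora, Judy, 9); (9, Nora, Nora, 9); (NULL, NULL, Pia, NULL)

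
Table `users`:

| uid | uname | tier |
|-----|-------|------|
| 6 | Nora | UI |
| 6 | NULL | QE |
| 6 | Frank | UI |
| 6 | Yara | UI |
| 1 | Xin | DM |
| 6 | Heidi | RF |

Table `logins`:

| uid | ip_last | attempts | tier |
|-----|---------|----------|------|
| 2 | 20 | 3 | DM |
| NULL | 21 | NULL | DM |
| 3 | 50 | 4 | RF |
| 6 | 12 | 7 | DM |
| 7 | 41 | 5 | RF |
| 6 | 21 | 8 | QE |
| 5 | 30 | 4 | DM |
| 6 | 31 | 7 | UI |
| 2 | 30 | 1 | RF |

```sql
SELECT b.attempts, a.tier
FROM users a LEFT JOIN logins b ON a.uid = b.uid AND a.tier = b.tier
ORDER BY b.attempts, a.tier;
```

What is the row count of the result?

6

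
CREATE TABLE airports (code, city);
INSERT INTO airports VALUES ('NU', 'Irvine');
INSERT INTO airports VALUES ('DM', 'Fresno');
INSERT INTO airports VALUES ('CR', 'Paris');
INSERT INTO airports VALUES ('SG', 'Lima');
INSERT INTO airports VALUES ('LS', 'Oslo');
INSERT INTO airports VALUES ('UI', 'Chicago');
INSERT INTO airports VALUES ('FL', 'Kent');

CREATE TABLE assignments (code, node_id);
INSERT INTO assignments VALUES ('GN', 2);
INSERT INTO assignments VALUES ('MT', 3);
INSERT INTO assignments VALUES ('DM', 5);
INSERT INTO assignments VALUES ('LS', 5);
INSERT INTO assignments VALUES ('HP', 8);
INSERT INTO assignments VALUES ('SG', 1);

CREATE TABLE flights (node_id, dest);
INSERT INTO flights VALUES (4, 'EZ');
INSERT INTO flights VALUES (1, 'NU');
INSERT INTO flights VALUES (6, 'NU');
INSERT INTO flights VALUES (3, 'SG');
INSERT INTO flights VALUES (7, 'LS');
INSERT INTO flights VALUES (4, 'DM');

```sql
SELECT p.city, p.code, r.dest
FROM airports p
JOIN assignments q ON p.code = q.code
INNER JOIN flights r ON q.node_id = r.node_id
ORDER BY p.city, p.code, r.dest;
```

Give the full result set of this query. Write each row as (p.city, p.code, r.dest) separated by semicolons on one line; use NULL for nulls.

Evaluate left to right. First `airports p INNER JOIN assignments q` on code: 3 row(s).
Then INNER JOIN `flights r` on node_id: keep only rows whose q.node_id appears in r.

(Lima, SG, NU)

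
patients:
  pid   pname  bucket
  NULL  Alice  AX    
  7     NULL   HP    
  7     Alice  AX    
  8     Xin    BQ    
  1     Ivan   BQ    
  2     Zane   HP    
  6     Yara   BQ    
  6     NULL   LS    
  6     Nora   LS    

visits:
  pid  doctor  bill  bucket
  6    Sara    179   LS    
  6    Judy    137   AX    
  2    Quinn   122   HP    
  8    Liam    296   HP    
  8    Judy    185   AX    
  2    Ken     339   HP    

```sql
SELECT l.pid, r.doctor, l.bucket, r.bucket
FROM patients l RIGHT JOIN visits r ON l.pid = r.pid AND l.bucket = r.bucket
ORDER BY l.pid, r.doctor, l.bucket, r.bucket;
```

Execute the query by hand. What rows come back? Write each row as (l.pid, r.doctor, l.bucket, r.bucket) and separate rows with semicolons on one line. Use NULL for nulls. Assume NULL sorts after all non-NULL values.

RIGHT JOIN keeps every row from `visits`; unmatched rows get NULL for `patients`'s columns.
Matching on l.pid = r.pid AND l.bucket = r.bucket. A NULL in a compared column never satisfies the condition.
- pid=NULL, bucket=AX: no matching r row.
- pid=7, bucket=HP: no matching r row.
- pid=7, bucket=AX: no matching r row.
- pid=8, bucket=BQ: no matching r row.
- pid=1, bucket=BQ: no matching r row.
- pid=2, bucket=HP: 2 matching r row(s), so 2 row(s) emitted.
- pid=6, bucket=BQ: no matching r row.
- pid=6, bucket=LS: 1 matching r row(s), so 1 row(s) emitted.
- pid=6, bucket=LS: 1 matching r row(s), so 1 row(s) emitted.
- plus 3 unmatched r row(s), each kept with NULL l columns.
After projecting and ordering:
l.pid | r.doctor | l.bucket | r.bucket
2 | Ken | HP | HP
2 | Quinn | HP | HP
6 | Sara | LS | LS
6 | Sara | LS | LS
NULL | Judy | NULL | AX
NULL | Judy | NULL | AX
NULL | Liam | NULL | HP

(2, Ken, HP, HP); (2, Quinn, HP, HP); (6, Sara, LS, LS); (6, Sara, LS, LS); (NULL, Judy, NULL, AX); (NULL, Judy, NULL, AX); (NULL, Liam, NULL, HP)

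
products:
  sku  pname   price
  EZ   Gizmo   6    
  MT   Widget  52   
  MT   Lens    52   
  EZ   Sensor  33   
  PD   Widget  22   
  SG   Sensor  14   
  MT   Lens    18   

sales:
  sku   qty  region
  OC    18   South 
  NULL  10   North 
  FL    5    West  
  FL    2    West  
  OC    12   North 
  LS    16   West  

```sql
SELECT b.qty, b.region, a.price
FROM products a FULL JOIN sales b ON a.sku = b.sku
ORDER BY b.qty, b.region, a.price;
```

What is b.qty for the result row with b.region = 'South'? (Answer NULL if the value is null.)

FULL OUTER JOIN keeps every row from both sides; unmatched rows get NULL for the other side's columns.
Matching on a.sku = b.sku. A NULL in a compared column never satisfies the condition.
Matched pairs: 0; unmatched a rows kept: 7; unmatched b rows kept: 6.

18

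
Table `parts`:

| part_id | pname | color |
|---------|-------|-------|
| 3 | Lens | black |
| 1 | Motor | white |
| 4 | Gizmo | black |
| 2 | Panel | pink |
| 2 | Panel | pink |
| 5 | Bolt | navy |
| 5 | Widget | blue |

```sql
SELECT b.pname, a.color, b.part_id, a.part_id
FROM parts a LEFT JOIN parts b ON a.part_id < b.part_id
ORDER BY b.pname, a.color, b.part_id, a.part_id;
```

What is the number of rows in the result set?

21

LEFT JOIN keeps every row from `parts a`; unmatched rows get NULL for `parts b`'s columns.
Matching on a.part_id < b.part_id.
Matched pairs: 19; unmatched a rows kept: 2.
Total: 19 matched + 2 padded = 21 rows.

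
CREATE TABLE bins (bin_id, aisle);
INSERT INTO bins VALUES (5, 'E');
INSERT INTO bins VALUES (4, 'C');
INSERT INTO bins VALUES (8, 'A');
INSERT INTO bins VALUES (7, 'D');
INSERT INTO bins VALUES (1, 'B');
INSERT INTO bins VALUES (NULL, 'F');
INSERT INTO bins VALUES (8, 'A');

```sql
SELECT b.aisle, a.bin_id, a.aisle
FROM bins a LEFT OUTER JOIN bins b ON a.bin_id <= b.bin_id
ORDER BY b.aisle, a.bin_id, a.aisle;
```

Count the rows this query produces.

23

LEFT JOIN keeps every row from `bins a`; unmatched rows get NULL for `bins b`'s columns.
Matching on a.bin_id <= b.bin_id. A NULL in a compared column never satisfies the condition.
- a[0] bin_id=5 → 4 match(es) in b → 4 row(s).
- a[1] bin_id=4 → 5 match(es) in b → 5 row(s).
- a[2] bin_id=8 → 2 match(es) in b → 2 row(s).
- a[3] bin_id=7 → 3 match(es) in b → 3 row(s).
- a[4] bin_id=1 → 6 match(es) in b → 6 row(s).
- a[5] bin_id=NULL → no match; kept with NULLs on the b side.
- a[6] bin_id=8 → 2 match(es) in b → 2 row(s).
Total: 22 matched + 1 padded = 23 rows.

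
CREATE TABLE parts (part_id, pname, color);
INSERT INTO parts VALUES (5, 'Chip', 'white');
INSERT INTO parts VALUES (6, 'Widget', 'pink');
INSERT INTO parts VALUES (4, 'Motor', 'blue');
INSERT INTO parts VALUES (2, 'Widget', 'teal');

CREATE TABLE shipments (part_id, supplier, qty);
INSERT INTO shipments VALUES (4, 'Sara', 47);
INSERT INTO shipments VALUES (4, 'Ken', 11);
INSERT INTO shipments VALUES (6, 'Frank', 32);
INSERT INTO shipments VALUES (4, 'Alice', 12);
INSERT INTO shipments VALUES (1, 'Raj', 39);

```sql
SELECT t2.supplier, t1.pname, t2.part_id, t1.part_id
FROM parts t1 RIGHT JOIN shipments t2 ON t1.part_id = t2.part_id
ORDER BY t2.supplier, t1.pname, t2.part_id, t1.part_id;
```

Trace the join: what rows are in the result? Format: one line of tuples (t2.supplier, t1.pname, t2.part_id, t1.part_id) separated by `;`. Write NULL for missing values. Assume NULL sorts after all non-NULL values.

(Alice, Motor, 4, 4); (Frank, Widget, 6, 6); (Ken, Motor, 4, 4); (Raj, NULL, 1, NULL); (Sara, Motor, 4, 4)

RIGHT JOIN keeps every row from `shipments`; unmatched rows get NULL for `parts`'s columns.
Matching on t1.part_id = t2.part_id.
- t1[0] part_id=5 → no match.
- t1[1] part_id=6 → 1 match(es) in t2 → 1 row(s).
- t1[2] part_id=4 → 3 match(es) in t2 → 3 row(s).
- t1[3] part_id=2 → no match.
- 1 row(s) from t2 found no t1 partner → padded with NULL.
After projecting and ordering:
t2.supplier | t1.pname | t2.part_id | t1.part_id
Alice | Motor | 4 | 4
Frank | Widget | 6 | 6
Ken | Motor | 4 | 4
Raj | NULL | 1 | NULL
Sara | Motor | 4 | 4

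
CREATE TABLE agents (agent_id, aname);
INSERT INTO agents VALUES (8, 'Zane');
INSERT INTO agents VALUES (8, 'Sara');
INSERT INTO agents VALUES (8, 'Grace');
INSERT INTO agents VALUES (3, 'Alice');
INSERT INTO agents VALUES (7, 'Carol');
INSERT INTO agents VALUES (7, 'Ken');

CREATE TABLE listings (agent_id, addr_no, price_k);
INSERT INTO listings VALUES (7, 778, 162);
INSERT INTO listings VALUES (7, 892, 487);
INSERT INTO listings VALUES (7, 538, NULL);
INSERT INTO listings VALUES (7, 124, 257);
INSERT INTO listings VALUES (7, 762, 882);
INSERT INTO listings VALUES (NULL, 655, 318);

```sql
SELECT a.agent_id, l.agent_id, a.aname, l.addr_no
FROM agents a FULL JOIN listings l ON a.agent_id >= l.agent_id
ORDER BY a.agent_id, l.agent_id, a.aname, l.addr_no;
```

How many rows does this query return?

FULL OUTER JOIN keeps every row from both sides; unmatched rows get NULL for the other side's columns.
Matching on a.agent_id >= l.agent_id. A NULL in a compared column never satisfies the condition.
- a row (agent_id=8): matches 5 l row(s) → 5 output row(s).
- a row (agent_id=8): matches 5 l row(s) → 5 output row(s).
- a row (agent_id=8): matches 5 l row(s) → 5 output row(s).
- a row (agent_id=3): no match → kept, l columns NULL.
- a row (agent_id=7): matches 5 l row(s) → 5 output row(s).
- a row (agent_id=7): matches 5 l row(s) → 5 output row(s).
- 1 row(s) from l found no a partner → padded with NULL.
Total: 25 matched + 2 padded = 27 rows.

27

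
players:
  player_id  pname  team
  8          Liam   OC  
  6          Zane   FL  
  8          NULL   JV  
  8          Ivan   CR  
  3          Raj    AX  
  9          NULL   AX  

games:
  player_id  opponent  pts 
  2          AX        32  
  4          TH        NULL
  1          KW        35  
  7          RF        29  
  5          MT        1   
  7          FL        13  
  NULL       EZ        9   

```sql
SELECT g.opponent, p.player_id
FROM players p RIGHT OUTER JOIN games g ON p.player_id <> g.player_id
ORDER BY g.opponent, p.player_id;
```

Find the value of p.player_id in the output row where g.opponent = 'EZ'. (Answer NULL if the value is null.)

RIGHT JOIN keeps every row from `games`; unmatched rows get NULL for `players`'s columns.
Matching on p.player_id <> g.player_id. A NULL in a compared column never satisfies the condition.
- p (player_id=8) pairs with 6 row(s) of g.
- p (player_id=6) pairs with 6 row(s) of g.
- p (player_id=8) pairs with 6 row(s) of g.
- p (player_id=8) pairs with 6 row(s) of g.
- p (player_id=3) pairs with 6 row(s) of g.
- p (player_id=9) pairs with 6 row(s) of g.
- plus 1 unmatched g row(s), each kept with NULL p columns.

NULL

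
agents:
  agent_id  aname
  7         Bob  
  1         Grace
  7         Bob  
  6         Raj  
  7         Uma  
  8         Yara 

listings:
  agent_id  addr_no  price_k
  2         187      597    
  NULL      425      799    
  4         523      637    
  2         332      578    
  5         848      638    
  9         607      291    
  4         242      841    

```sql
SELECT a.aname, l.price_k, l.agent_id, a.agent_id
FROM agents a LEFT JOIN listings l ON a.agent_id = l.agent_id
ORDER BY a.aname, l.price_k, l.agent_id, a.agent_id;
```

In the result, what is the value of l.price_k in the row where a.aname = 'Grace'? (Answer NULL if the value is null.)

NULL

LEFT JOIN keeps every row from `agents`; unmatched rows get NULL for `listings`'s columns.
Matching on a.agent_id = l.agent_id. A NULL in a compared column never satisfies the condition.
- a (agent_id=7) has no partner → padded with NULL.
- a (agent_id=1) has no partner → padded with NULL.
- a (agent_id=7) has no partner → padded with NULL.
- a (agent_id=6) has no partner → padded with NULL.
- a (agent_id=7) has no partner → padded with NULL.
- a (agent_id=8) has no partner → padded with NULL.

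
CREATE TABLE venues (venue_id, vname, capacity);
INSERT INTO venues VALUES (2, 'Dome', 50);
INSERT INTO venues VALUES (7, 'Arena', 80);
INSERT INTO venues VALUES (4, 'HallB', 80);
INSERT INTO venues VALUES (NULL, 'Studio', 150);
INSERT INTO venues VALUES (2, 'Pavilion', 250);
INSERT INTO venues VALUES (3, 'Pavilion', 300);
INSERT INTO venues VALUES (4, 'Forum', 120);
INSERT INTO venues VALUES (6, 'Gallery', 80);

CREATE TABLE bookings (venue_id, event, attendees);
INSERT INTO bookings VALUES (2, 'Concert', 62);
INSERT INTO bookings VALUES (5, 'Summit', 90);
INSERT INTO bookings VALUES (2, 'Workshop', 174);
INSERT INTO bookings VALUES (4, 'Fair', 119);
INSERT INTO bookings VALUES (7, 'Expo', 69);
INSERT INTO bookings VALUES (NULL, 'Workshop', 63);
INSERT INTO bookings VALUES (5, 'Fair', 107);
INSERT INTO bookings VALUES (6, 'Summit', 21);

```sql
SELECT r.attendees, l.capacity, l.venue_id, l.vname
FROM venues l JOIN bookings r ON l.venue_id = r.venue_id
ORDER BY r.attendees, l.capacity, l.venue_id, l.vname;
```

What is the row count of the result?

INNER JOIN keeps only pairs where the ON condition holds.
Matching on l.venue_id = r.venue_id. A NULL in a compared column never satisfies the condition.
Matched pairs: 8.
Total: 8 rows.

8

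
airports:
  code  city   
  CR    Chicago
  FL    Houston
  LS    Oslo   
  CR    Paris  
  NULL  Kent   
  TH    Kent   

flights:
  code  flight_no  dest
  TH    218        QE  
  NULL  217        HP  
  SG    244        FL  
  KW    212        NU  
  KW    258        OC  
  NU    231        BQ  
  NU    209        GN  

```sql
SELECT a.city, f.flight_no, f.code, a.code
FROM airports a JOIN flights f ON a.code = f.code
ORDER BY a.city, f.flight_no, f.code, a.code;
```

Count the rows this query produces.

1

INNER JOIN keeps only pairs where the ON condition holds.
Matching on a.code = f.code. A NULL in a compared column never satisfies the condition.
- a row (code=CR): no match → dropped.
- a row (code=FL): no match → dropped.
- a row (code=LS): no match → dropped.
- a row (code=CR): no match → dropped.
- a row (code=NULL): no match → dropped.
- a row (code=TH): matches 1 f row(s) → 1 output row(s).
Total: 1 rows.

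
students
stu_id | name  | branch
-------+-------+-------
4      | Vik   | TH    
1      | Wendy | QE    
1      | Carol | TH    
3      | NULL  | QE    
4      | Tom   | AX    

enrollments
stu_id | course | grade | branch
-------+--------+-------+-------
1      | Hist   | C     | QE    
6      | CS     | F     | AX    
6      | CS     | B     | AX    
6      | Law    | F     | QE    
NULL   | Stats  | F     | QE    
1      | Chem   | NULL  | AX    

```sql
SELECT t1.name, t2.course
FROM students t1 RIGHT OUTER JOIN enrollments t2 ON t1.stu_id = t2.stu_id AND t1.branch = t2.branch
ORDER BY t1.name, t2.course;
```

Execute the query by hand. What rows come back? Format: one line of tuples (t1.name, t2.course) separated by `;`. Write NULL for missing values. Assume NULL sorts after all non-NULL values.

RIGHT JOIN keeps every row from `enrollments`; unmatched rows get NULL for `students`'s columns.
Matching on t1.stu_id = t2.stu_id AND t1.branch = t2.branch. A NULL in a compared column never satisfies the condition.
- stu_id=4, branch=TH: no matching t2 row.
- stu_id=1, branch=QE: 1 matching t2 row(s), so 1 row(s) emitted.
- stu_id=1, branch=TH: no matching t2 row.
- stu_id=3, branch=QE: no matching t2 row.
- stu_id=4, branch=AX: no matching t2 row.
- plus 5 unmatched t2 row(s), each kept with NULL t1 columns.
After projecting and ordering:
t1.name | t2.course
Wendy | Hist
NULL | CS
NULL | CS
NULL | Chem
NULL | Law
NULL | Stats

(Wendy, Hist); (NULL, CS); (NULL, CS); (NULL, Chem); (NULL, Law); (NULL, Stats)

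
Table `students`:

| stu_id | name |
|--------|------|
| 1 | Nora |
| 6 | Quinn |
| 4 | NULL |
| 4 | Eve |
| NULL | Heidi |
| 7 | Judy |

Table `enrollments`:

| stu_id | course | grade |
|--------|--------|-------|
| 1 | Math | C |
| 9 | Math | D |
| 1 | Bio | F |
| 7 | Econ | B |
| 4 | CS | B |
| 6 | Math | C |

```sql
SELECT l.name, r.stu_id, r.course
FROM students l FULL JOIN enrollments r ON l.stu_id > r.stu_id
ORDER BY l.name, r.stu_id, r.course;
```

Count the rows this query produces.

15

FULL OUTER JOIN keeps every row from both sides; unmatched rows get NULL for the other side's columns.
Matching on l.stu_id > r.stu_id. A NULL in a compared column never satisfies the condition.
- l[0] stu_id=1 → no match; kept with NULLs on the r side.
- l[1] stu_id=6 → 3 match(es) in r → 3 row(s).
- l[2] stu_id=4 → 2 match(es) in r → 2 row(s).
- l[3] stu_id=4 → 2 match(es) in r → 2 row(s).
- l[4] stu_id=NULL → no match; kept with NULLs on the r side.
- l[5] stu_id=7 → 4 match(es) in r → 4 row(s).
- plus 2 unmatched r row(s), each kept with NULL l columns.
Total: 11 matched + 4 padded = 15 rows.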